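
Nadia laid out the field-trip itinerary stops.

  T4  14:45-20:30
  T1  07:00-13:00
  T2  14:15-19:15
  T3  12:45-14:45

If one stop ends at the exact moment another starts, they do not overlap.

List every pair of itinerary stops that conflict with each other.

Two intervals overlap when each starts before the other ends.
Sorted by start: T1, T3, T2, T4.
T3 starts before T1 ends → T1 and T3 overlap.
T2 starts after T1 ends, so nothing later overlaps T1 either.
T2 starts before T3 ends → T3 and T2 overlap.
T4 starts exactly when T3 ends (back-to-back, no overlap).
T4 starts before T2 ends → T2 and T4 overlap.

T1 & T3, T2 & T3, T2 & T4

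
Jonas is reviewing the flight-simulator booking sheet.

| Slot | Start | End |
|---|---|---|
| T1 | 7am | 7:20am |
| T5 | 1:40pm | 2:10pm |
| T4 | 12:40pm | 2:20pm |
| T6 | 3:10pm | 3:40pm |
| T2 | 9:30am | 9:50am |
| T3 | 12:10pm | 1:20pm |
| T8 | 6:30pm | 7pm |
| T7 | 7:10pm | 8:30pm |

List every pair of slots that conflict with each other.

T3 & T4, T4 & T5

Sorted by start: T1, T2, T3, T4, T5, T6, T8, T7.
T2 starts after T1 ends — done with T1.
T3 starts after T2 ends — done with T2.
T4 starts before T3 ends → T3 and T4 overlap.
T5 starts after T3 ends — done with T3.
T5 starts before T4 ends → T4 and T5 overlap.
T6 starts after T4 ends — done with T4.
T6 starts after T5 ends — done with T5.
T8 starts after T6 ends — done with T6.
T7 starts after T8 ends.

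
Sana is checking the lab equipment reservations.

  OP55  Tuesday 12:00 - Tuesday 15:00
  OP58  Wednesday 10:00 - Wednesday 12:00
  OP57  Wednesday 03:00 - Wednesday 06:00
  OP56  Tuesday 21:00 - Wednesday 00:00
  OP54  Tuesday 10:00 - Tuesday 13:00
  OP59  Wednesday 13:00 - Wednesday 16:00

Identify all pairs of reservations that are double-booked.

OP54 & OP55

Check each pair: they overlap iff neither finishes before the other starts.
Sorted by start: OP54, OP55, OP56, OP57, OP58, OP59.
OP55 starts before OP54 ends → OP54 and OP55 overlap.
OP56 starts after OP54 ends — done with OP54.
OP56 starts after OP55 ends — done with OP55.
OP57 starts after OP56 ends — done with OP56.
OP58 starts after OP57 ends — done with OP57.
OP59 starts after OP58 ends.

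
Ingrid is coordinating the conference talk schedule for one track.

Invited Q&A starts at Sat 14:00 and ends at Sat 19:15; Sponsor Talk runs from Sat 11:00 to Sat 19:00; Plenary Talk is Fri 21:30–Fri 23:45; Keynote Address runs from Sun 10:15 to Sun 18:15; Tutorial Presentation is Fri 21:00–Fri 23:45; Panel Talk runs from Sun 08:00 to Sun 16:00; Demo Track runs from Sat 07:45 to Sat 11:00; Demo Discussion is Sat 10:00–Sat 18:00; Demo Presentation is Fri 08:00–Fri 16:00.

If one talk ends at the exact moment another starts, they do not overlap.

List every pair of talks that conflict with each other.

Two intervals overlap when each starts before the other ends.
Sorted by start: Demo Presentation, Tutorial Presentation, Plenary Talk, Demo Track, Demo Discussion, Sponsor Talk, Invited Q&A, Panel Talk, Keynote Address.
Tutorial Presentation starts after Demo Presentation ends — done with Demo Presentation.
Plenary Talk starts before Tutorial Presentation ends → Tutorial Presentation and Plenary Talk overlap.
Demo Track starts after Tutorial Presentation ends — done with Tutorial Presentation.
Demo Track starts after Plenary Talk ends — done with Plenary Talk.
Demo Discussion starts before Demo Track ends → Demo Track and Demo Discussion overlap.
Sponsor Talk starts exactly when Demo Track ends (back-to-back, no overlap) — done with Demo Track.
Sponsor Talk starts before Demo Discussion ends → Demo Discussion and Sponsor Talk overlap.
Invited Q&A starts before Demo Discussion ends → Demo Discussion and Invited Q&A overlap.
Panel Talk starts after Demo Discussion ends — done with Demo Discussion.
Invited Q&A starts before Sponsor Talk ends → Sponsor Talk and Invited Q&A overlap.
Panel Talk starts after Sponsor Talk ends — done with Sponsor Talk.
Panel Talk starts after Invited Q&A ends — done with Invited Q&A.
Keynote Address starts before Panel Talk ends → Panel Talk and Keynote Address overlap.

Demo Discussion & Demo Track, Demo Discussion & Invited Q&A, Demo Discussion & Sponsor Talk, Invited Q&A & Sponsor Talk, Keynote Address & Panel Talk, Plenary Talk & Tutorial Presentation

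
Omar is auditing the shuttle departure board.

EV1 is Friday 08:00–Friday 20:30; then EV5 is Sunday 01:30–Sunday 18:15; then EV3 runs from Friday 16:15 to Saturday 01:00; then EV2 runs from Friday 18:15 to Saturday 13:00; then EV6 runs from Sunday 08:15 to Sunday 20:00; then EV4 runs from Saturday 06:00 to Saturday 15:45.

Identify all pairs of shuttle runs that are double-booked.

EV1 & EV2, EV1 & EV3, EV2 & EV3, EV2 & EV4, EV5 & EV6

Sorted by start: EV1, EV3, EV2, EV4, EV5, EV6.
EV3 starts before EV1 ends → EV1 and EV3 overlap.
EV2 starts before EV1 ends → EV1 and EV2 overlap.
EV4 starts after EV1 ends, so EV1 has no further overlaps.
EV2 starts before EV3 ends → EV3 and EV2 overlap.
EV4 starts after EV3 ends, so EV3 has no further overlaps.
EV4 starts before EV2 ends → EV2 and EV4 overlap.
EV5 starts after EV2 ends, so EV2 has no further overlaps.
EV5 starts after EV4 ends, so EV4 has no further overlaps.
EV6 starts before EV5 ends → EV5 and EV6 overlap.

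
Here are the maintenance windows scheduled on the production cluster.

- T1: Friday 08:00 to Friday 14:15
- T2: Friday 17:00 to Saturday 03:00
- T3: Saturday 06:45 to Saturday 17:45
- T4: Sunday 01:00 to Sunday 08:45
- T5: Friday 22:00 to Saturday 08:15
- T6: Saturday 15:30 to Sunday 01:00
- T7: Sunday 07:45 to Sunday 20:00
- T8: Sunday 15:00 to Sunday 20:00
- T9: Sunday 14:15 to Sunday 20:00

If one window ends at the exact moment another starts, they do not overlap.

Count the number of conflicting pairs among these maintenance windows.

7

Sorted by start: T1, T2, T5, T3, T6, T4, T7, T9, T8.
T2 starts after T1 ends — done with T1.
T5 starts before T2 ends → T2 and T5 overlap.
T3 starts after T2 ends — done with T2.
T3 starts before T5 ends → T5 and T3 overlap.
T6 starts after T5 ends — done with T5.
T6 starts before T3 ends → T3 and T6 overlap.
T4 starts after T3 ends — done with T3.
T4 starts exactly when T6 ends (back-to-back, no overlap) — done with T6.
T7 starts before T4 ends → T4 and T7 overlap.
T9 starts after T4 ends — done with T4.
T9 starts before T7 ends → T7 and T9 overlap.
T8 starts before T7 ends → T7 and T8 overlap.
T8 starts before T9 ends → T9 and T8 overlap.
Overlapping pairs: T2 & T5, T3 & T5, T3 & T6, T4 & T7, T7 & T8, T7 & T9, T8 & T9 — 7 in total.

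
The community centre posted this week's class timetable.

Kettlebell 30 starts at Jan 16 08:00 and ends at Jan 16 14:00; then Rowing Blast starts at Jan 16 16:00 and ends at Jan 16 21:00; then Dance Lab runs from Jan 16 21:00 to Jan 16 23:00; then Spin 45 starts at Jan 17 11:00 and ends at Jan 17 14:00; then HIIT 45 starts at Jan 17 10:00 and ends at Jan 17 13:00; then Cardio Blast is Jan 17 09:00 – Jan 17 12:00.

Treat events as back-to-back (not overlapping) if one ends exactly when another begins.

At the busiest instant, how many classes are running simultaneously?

Walk through starts and ends in time order (an end at T is processed before a start at T):
Jan 16 08:00 start Kettlebell 30 → 1
Jan 16 14:00 end Kettlebell 30 → 0
Jan 16 16:00 start Rowing Blast → 1
Jan 16 21:00 end Rowing Blast → 0
Jan 16 21:00 start Dance Lab → 1
Jan 16 23:00 end Dance Lab → 0
Jan 17 09:00 start Cardio Blast → 1
Jan 17 10:00 start HIIT 45 → 2
Jan 17 11:00 start Spin 45 → 3
Jan 17 12:00 end Cardio Blast → 2
Jan 17 13:00 end HIIT 45 → 1
Jan 17 14:00 end Spin 45 → 0
Peak is 3, at Jan 17 11:00 (Cardio Blast, HIIT 45, Spin 45).

3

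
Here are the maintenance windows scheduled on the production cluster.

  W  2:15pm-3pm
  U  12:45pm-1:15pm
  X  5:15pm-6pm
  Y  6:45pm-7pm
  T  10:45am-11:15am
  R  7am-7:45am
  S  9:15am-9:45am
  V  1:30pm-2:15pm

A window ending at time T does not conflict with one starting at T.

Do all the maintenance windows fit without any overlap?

Sorted by start: R, S, T, U, V, W, X, Y.
S starts after R ends; R is clear from here.
T starts after S ends; S is clear from here.
U starts after T ends; T is clear from here.
V starts after U ends; U is clear from here.
W starts exactly when V ends (back-to-back, no overlap); V is clear from here.
X starts after W ends; W is clear from here.
Y starts after X ends.
Every pair is clear; the schedule has no overlaps.

Yes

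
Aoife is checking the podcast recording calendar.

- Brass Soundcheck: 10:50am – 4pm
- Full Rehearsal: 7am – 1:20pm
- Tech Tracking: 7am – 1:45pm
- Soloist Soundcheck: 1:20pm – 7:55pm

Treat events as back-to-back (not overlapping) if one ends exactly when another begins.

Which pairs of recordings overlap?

Brass Soundcheck & Full Rehearsal, Brass Soundcheck & Soloist Soundcheck, Brass Soundcheck & Tech Tracking, Full Rehearsal & Tech Tracking, Soloist Soundcheck & Tech Tracking

Sorted by start: Tech Tracking, Full Rehearsal, Brass Soundcheck, Soloist Soundcheck.
Full Rehearsal starts before Tech Tracking ends → Tech Tracking and Full Rehearsal overlap.
Brass Soundcheck starts before Tech Tracking ends → Tech Tracking and Brass Soundcheck overlap.
Soloist Soundcheck starts before Tech Tracking ends → Tech Tracking and Soloist Soundcheck overlap.
Brass Soundcheck starts before Full Rehearsal ends → Full Rehearsal and Brass Soundcheck overlap.
Soloist Soundcheck starts exactly when Full Rehearsal ends (back-to-back, no overlap).
Soloist Soundcheck starts before Brass Soundcheck ends → Brass Soundcheck and Soloist Soundcheck overlap.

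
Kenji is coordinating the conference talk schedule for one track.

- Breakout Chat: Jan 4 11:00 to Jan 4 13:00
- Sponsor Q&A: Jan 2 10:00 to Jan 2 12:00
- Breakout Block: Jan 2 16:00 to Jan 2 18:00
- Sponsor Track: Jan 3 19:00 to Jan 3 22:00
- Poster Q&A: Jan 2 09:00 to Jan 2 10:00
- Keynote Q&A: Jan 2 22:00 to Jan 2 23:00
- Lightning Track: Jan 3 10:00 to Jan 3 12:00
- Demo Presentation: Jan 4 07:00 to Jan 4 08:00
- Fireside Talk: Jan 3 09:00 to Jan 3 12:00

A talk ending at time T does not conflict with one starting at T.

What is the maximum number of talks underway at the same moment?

2

Walk through starts and ends in time order (an end at T is processed before a start at T):
Jan 2 09:00 start Poster Q&A → 1
Jan 2 10:00 end Poster Q&A → 0
Jan 2 10:00 start Sponsor Q&A → 1
Jan 2 12:00 end Sponsor Q&A → 0
Jan 2 16:00 start Breakout Block → 1
Jan 2 18:00 end Breakout Block → 0
Jan 2 22:00 start Keynote Q&A → 1
Jan 2 23:00 end Keynote Q&A → 0
Jan 3 09:00 start Fireside Talk → 1
Jan 3 10:00 start Lightning Track → 2
Jan 3 12:00 end Fireside Talk → 1
Jan 3 12:00 end Lightning Track → 0
Jan 3 19:00 start Sponsor Track → 1
Jan 3 22:00 end Sponsor Track → 0
Jan 4 07:00 start Demo Presentation → 1
Jan 4 08:00 end Demo Presentation → 0
Jan 4 11:00 start Breakout Chat → 1
Jan 4 13:00 end Breakout Chat → 0
Peak is 2, at Jan 3 10:00 (Fireside Talk, Lightning Track).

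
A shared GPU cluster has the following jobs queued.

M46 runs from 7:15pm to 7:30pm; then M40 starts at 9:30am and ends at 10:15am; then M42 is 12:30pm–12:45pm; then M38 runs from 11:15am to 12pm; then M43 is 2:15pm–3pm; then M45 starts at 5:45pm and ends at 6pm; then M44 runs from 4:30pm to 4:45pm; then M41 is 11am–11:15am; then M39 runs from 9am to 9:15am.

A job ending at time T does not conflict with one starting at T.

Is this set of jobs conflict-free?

Yes

Sorted by start: M39, M40, M41, M38, M42, M43, M44, M45, M46.
M40 starts after M39 ends; M39 is clear from here.
M41 starts after M40 ends; M40 is clear from here.
M38 starts exactly when M41 ends (back-to-back, no overlap); M41 is clear from here.
M42 starts after M38 ends; M38 is clear from here.
M43 starts after M42 ends; M42 is clear from here.
M44 starts after M43 ends; M43 is clear from here.
M45 starts after M44 ends; M44 is clear from here.
M46 starts after M45 ends.
Every pair is clear; the schedule has no overlaps.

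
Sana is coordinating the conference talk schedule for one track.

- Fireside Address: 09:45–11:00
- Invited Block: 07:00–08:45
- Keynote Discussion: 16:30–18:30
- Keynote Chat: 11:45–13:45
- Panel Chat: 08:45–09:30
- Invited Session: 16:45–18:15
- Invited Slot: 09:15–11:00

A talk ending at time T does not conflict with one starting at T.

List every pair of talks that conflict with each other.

Fireside Address & Invited Slot, Invited Session & Keynote Discussion, Invited Slot & Panel Chat

Sorted by start: Invited Block, Panel Chat, Invited Slot, Fireside Address, Keynote Chat, Keynote Discussion, Invited Session.
Panel Chat starts exactly when Invited Block ends (back-to-back, no overlap) — done with Invited Block.
Invited Slot starts before Panel Chat ends → Panel Chat and Invited Slot overlap.
Fireside Address starts after Panel Chat ends — done with Panel Chat.
Fireside Address starts before Invited Slot ends → Invited Slot and Fireside Address overlap.
Keynote Chat starts after Invited Slot ends — done with Invited Slot.
Keynote Chat starts after Fireside Address ends — done with Fireside Address.
Keynote Discussion starts after Keynote Chat ends — done with Keynote Chat.
Invited Session starts before Keynote Discussion ends → Keynote Discussion and Invited Session overlap.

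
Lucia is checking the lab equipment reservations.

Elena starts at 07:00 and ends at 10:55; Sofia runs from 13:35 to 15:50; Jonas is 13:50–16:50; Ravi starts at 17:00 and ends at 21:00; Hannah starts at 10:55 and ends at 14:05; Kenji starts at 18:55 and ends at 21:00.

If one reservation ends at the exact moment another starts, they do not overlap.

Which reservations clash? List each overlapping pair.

Two intervals overlap when each starts before the other ends.
Sorted by start: Elena, Hannah, Sofia, Jonas, Ravi, Kenji.
Hannah starts exactly when Elena ends (back-to-back, no overlap); Elena is clear from here.
Sofia starts before Hannah ends → Hannah and Sofia overlap.
Jonas starts before Hannah ends → Hannah and Jonas overlap.
Ravi starts after Hannah ends; Hannah is clear from here.
Jonas starts before Sofia ends → Sofia and Jonas overlap.
Ravi starts after Sofia ends; Sofia is clear from here.
Ravi starts after Jonas ends; Jonas is clear from here.
Kenji starts before Ravi ends → Ravi and Kenji overlap.

Hannah & Jonas, Hannah & Sofia, Jonas & Sofia, Kenji & Ravi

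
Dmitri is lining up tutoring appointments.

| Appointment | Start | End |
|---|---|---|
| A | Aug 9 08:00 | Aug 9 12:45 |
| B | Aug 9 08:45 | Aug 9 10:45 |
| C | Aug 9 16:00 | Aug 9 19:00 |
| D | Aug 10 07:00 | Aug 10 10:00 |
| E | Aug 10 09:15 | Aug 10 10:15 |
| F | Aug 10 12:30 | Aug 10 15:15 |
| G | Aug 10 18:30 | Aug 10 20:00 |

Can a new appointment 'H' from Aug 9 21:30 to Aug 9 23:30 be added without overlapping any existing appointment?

Yes — the slot is free

A: ends Aug 9 12:45 at or before H starts Aug 9 21:30 → clear.
B: ends Aug 9 10:45 at or before H starts Aug 9 21:30 → clear.
C: ends Aug 9 19:00 at or before H starts Aug 9 21:30 → clear.
D: starts Aug 10 07:00 at or after H ends Aug 9 23:30 → clear.
E: starts Aug 10 09:15 at or after H ends Aug 9 23:30 → clear.
F: starts Aug 10 12:30 at or after H ends Aug 9 23:30 → clear.
G: starts Aug 10 18:30 at or after H ends Aug 9 23:30 → clear.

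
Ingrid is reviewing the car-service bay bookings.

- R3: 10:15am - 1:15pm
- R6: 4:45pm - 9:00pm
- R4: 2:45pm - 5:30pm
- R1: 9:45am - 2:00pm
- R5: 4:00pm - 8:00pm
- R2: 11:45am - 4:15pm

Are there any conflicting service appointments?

Two intervals overlap when each starts before the other ends.
Sorted by start: R1, R3, R2, R4, R5, R6.
R3 starts before R1 ends → R1 and R3 overlap.
That's a conflict, so the schedule is not conflict-free.

Yes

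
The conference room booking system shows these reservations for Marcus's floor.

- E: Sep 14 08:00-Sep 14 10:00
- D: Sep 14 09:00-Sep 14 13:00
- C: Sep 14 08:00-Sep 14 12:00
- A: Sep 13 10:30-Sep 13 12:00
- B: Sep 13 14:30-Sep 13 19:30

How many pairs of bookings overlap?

Check each pair: they overlap iff neither finishes before the other starts.
Sorted by start: A, B, C, E, D.
B starts after A ends, so nothing later overlaps A either.
C starts after B ends, so nothing later overlaps B either.
E starts before C ends → C and E overlap.
D starts before C ends → C and D overlap.
D starts before E ends → E and D overlap.
Overlapping pairs: C & D, C & E, D & E — 3 in total.

3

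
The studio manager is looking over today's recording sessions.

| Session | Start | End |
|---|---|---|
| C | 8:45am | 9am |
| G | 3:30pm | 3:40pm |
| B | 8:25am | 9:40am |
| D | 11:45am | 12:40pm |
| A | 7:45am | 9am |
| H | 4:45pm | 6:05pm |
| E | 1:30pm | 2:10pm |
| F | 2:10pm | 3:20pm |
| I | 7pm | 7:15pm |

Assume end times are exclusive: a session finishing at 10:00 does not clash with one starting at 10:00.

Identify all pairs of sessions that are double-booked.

A & B, A & C, B & C

Two intervals overlap when each starts before the other ends.
Sorted by start: A, B, C, D, E, F, G, H, I.
B starts before A ends → A and B overlap.
C starts before A ends → A and C overlap.
D starts after A ends — done with A.
C starts before B ends → B and C overlap.
D starts after B ends — done with B.
D starts after C ends — done with C.
E starts after D ends — done with D.
F starts exactly when E ends (back-to-back, no overlap) — done with E.
G starts after F ends — done with F.
H starts after G ends — done with G.
I starts after H ends.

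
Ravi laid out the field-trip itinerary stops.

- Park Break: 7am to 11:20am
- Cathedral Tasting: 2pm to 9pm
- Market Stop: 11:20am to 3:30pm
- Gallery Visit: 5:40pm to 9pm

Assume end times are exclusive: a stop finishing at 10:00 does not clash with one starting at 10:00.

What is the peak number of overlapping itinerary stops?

2

Walk through starts and ends in time order (an end at T is processed before a start at T):
7am start Park Break → 1
11:20am end Park Break → 0
11:20am start Market Stop → 1
2pm start Cathedral Tasting → 2
3:30pm end Market Stop → 1
5:40pm start Gallery Visit → 2
9pm end Cathedral Tasting → 1
9pm end Gallery Visit → 0
Peak is 2, at 2pm (Cathedral Tasting, Market Stop).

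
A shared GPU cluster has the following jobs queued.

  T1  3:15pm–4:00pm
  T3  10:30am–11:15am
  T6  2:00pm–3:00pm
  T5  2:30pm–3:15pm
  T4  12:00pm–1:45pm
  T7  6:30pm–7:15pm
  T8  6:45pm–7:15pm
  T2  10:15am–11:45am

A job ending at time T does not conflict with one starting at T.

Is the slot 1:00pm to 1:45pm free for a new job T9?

T2: ends 11:45am at or before T9 starts 1:00pm → clear.
T3: ends 11:15am at or before T9 starts 1:00pm → clear.
T4: starts 12:00pm before T9 ends 1:45pm, and ends 1:45pm after T9 starts 1:00pm → overlap.
T6: starts 2:00pm at or after T9 ends 1:45pm → clear.
T5: starts 2:30pm at or after T9 ends 1:45pm → clear.
T1: starts 3:15pm at or after T9 ends 1:45pm → clear.
T7: starts 6:30pm at or after T9 ends 1:45pm → clear.
T8: starts 6:45pm at or after T9 ends 1:45pm → clear.
T9 overlaps T4.

No — it overlaps T4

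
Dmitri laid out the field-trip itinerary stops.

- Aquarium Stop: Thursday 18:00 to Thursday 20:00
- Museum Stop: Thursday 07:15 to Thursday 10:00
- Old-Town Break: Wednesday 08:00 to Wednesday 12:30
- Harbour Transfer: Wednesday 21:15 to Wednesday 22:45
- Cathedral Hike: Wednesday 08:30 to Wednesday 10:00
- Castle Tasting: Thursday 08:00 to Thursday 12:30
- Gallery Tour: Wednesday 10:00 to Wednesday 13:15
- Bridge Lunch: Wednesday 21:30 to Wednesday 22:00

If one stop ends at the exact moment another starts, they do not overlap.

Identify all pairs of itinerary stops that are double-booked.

Bridge Lunch & Harbour Transfer, Castle Tasting & Museum Stop, Cathedral Hike & Old-Town Break, Gallery Tour & Old-Town Break

Sorted by start: Old-Town Break, Cathedral Hike, Gallery Tour, Harbour Transfer, Bridge Lunch, Museum Stop, Castle Tasting, Aquarium Stop.
Cathedral Hike starts before Old-Town Break ends → Old-Town Break and Cathedral Hike overlap.
Gallery Tour starts before Old-Town Break ends → Old-Town Break and Gallery Tour overlap.
Harbour Transfer starts after Old-Town Break ends, so nothing later overlaps Old-Town Break either.
Gallery Tour starts exactly when Cathedral Hike ends (back-to-back, no overlap), so nothing later overlaps Cathedral Hike either.
Harbour Transfer starts after Gallery Tour ends, so nothing later overlaps Gallery Tour either.
Bridge Lunch starts before Harbour Transfer ends → Harbour Transfer and Bridge Lunch overlap.
Museum Stop starts after Harbour Transfer ends, so nothing later overlaps Harbour Transfer either.
Museum Stop starts after Bridge Lunch ends, so nothing later overlaps Bridge Lunch either.
Castle Tasting starts before Museum Stop ends → Museum Stop and Castle Tasting overlap.
Aquarium Stop starts after Museum Stop ends.
Aquarium Stop starts after Castle Tasting ends.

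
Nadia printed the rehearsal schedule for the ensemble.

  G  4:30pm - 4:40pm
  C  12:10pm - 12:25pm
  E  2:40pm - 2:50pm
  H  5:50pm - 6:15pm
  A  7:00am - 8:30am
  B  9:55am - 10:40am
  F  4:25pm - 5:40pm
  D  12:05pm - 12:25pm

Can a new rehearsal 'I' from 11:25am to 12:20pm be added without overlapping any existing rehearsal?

No — it overlaps C, D

A: ends 8:30am at or before I starts 11:25am → clear.
B: ends 10:40am at or before I starts 11:25am → clear.
D: starts 12:05pm before I ends 12:20pm, and ends 12:25pm after I starts 11:25am → overlap.
C: starts 12:10pm before I ends 12:20pm, and ends 12:25pm after I starts 11:25am → overlap.
E: starts 2:40pm at or after I ends 12:20pm → clear.
F: starts 4:25pm at or after I ends 12:20pm → clear.
G: starts 4:30pm at or after I ends 12:20pm → clear.
H: starts 5:50pm at or after I ends 12:20pm → clear.
I overlaps C, D.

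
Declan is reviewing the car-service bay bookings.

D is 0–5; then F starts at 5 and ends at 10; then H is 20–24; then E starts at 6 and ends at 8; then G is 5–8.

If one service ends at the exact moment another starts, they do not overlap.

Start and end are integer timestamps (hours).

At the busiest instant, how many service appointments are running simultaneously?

Sort all start/end points and keep a running count:
0 start D → 1
5 end D → 0
5 start F → 1
5 start G → 2
6 start E → 3
8 end E → 2
8 end G → 1
10 end F → 0
20 start H → 1
24 end H → 0
Peak is 3, at 6 (E, F, G).

3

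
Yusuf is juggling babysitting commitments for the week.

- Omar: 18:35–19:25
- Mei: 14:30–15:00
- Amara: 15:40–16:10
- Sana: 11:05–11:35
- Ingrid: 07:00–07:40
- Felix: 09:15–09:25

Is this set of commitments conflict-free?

Yes

Sorted by start: Ingrid, Felix, Sana, Mei, Amara, Omar.
Felix starts after Ingrid ends; Ingrid is clear from here.
Sana starts after Felix ends; Felix is clear from here.
Mei starts after Sana ends; Sana is clear from here.
Amara starts after Mei ends; Mei is clear from here.
Omar starts after Amara ends.
Every pair is clear; the schedule has no overlaps.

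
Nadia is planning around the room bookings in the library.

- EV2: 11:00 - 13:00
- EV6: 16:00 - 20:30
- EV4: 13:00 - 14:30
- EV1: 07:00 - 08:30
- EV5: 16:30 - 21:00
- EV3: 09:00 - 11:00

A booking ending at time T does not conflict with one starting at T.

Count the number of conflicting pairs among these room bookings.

Check each pair: they overlap iff neither finishes before the other starts.
Sorted by start: EV1, EV3, EV2, EV4, EV6, EV5.
EV3 starts after EV1 ends — done with EV1.
EV2 starts exactly when EV3 ends (back-to-back, no overlap) — done with EV3.
EV4 starts exactly when EV2 ends (back-to-back, no overlap) — done with EV2.
EV6 starts after EV4 ends — done with EV4.
EV5 starts before EV6 ends → EV6 and EV5 overlap.
Overlapping pairs: EV5 & EV6 — 1 in total.

1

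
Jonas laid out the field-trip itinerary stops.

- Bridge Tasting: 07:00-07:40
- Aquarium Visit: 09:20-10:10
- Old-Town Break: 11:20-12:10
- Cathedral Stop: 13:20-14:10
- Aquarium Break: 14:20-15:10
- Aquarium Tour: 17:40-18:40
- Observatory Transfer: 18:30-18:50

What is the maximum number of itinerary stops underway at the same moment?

Walk through starts and ends in time order (an end at T is processed before a start at T):
07:00 start Bridge Tasting → 1
07:40 end Bridge Tasting → 0
09:20 start Aquarium Visit → 1
10:10 end Aquarium Visit → 0
11:20 start Old-Town Break → 1
12:10 end Old-Town Break → 0
13:20 start Cathedral Stop → 1
14:10 end Cathedral Stop → 0
14:20 start Aquarium Break → 1
15:10 end Aquarium Break → 0
17:40 start Aquarium Tour → 1
18:30 start Observatory Transfer → 2
18:40 end Aquarium Tour → 1
18:50 end Observatory Transfer → 0
Peak is 2, at 18:30 (Aquarium Tour, Observatory Transfer).

2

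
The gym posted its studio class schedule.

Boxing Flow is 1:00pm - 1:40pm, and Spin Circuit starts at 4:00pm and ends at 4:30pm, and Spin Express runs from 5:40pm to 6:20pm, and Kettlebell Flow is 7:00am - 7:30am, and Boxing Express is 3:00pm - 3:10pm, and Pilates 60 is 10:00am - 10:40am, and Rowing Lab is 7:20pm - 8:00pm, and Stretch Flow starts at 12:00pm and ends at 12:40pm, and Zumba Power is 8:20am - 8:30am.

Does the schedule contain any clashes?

No

Two intervals overlap when each starts before the other ends.
Sorted by start: Kettlebell Flow, Zumba Power, Pilates 60, Stretch Flow, Boxing Flow, Boxing Express, Spin Circuit, Spin Express, Rowing Lab.
Zumba Power starts after Kettlebell Flow ends — done with Kettlebell Flow.
Pilates 60 starts after Zumba Power ends — done with Zumba Power.
Stretch Flow starts after Pilates 60 ends — done with Pilates 60.
Boxing Flow starts after Stretch Flow ends — done with Stretch Flow.
Boxing Express starts after Boxing Flow ends — done with Boxing Flow.
Spin Circuit starts after Boxing Express ends — done with Boxing Express.
Spin Express starts after Spin Circuit ends — done with Spin Circuit.
Rowing Lab starts after Spin Express ends.
Every pair is clear; the schedule has no overlaps.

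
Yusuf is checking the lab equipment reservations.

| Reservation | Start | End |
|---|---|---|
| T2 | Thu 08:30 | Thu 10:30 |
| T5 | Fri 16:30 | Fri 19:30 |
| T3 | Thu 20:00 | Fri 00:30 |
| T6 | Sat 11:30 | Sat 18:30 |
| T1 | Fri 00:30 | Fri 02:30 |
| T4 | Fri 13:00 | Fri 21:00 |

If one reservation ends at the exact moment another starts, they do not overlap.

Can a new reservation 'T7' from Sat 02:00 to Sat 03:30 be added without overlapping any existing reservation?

Yes — the slot is free

T2: ends Thu 10:30 at or before T7 starts Sat 02:00 → clear.
T3: ends Fri 00:30 at or before T7 starts Sat 02:00 → clear.
T1: ends Fri 02:30 at or before T7 starts Sat 02:00 → clear.
T4: ends Fri 21:00 at or before T7 starts Sat 02:00 → clear.
T5: ends Fri 19:30 at or before T7 starts Sat 02:00 → clear.
T6: starts Sat 11:30 at or after T7 ends Sat 03:30 → clear.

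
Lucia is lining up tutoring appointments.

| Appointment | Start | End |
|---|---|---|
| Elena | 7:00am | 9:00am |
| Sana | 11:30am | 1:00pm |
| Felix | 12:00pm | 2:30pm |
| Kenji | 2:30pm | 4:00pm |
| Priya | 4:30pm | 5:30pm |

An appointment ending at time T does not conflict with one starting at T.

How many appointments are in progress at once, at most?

2

Sort all start/end points and keep a running count:
7:00am start Elena → 1
9:00am end Elena → 0
11:30am start Sana → 1
12:00pm start Felix → 2
1:00pm end Sana → 1
2:30pm end Felix → 0
2:30pm start Kenji → 1
4:00pm end Kenji → 0
4:30pm start Priya → 1
5:30pm end Priya → 0
Peak is 2, at 12:00pm (Felix, Sana).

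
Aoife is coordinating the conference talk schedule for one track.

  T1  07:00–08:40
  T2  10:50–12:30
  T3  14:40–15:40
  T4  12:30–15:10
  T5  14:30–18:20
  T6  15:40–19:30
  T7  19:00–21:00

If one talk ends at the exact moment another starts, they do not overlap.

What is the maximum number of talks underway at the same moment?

3

Walk through starts and ends in time order (an end at T is processed before a start at T):
07:00 start T1 → 1
08:40 end T1 → 0
10:50 start T2 → 1
12:30 end T2 → 0
12:30 start T4 → 1
14:30 start T5 → 2
14:40 start T3 → 3
15:10 end T4 → 2
15:40 end T3 → 1
15:40 start T6 → 2
18:20 end T5 → 1
19:00 start T7 → 2
19:30 end T6 → 1
21:00 end T7 → 0
Peak is 3, at 14:40 (T3, T4, T5).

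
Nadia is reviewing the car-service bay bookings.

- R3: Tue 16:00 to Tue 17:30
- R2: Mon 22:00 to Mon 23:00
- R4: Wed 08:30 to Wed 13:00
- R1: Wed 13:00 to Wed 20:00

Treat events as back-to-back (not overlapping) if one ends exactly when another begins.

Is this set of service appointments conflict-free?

Two intervals overlap when each starts before the other ends.
Sorted by start: R2, R3, R4, R1.
R3 starts after R2 ends; R2 is clear from here.
R4 starts after R3 ends; R3 is clear from here.
R1 starts exactly when R4 ends (back-to-back, no overlap).
Every pair is clear; the schedule has no overlaps.

Yes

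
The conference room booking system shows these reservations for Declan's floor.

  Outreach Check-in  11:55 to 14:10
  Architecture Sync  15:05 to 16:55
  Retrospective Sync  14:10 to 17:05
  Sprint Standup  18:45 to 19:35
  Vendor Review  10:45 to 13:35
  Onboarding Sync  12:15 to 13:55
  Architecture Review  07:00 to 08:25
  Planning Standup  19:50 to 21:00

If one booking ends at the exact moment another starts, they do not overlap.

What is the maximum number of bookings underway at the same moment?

Sweep the timeline, counting +1 at each start and −1 at each end (ends before starts at a tie):
07:00 start Architecture Review → 1
08:25 end Architecture Review → 0
10:45 start Vendor Review → 1
11:55 start Outreach Check-in → 2
12:15 start Onboarding Sync → 3
13:35 end Vendor Review → 2
13:55 end Onboarding Sync → 1
14:10 end Outreach Check-in → 0
14:10 start Retrospective Sync → 1
15:05 start Architecture Sync → 2
16:55 end Architecture Sync → 1
17:05 end Retrospective Sync → 0
18:45 start Sprint Standup → 1
19:35 end Sprint Standup → 0
19:50 start Planning Standup → 1
21:00 end Planning Standup → 0
Peak is 3, at 12:15 (Onboarding Sync, Outreach Check-in, Vendor Review).

3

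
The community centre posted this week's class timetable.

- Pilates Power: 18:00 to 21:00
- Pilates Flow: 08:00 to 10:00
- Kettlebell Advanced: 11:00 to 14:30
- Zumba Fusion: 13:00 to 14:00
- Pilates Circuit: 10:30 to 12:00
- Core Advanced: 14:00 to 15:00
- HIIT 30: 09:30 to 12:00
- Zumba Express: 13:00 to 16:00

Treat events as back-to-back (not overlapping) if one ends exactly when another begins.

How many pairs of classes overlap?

9

Sorted by start: Pilates Flow, HIIT 30, Pilates Circuit, Kettlebell Advanced, Zumba Fusion, Zumba Express, Core Advanced, Pilates Power.
HIIT 30 starts before Pilates Flow ends → Pilates Flow and HIIT 30 overlap.
Pilates Circuit starts after Pilates Flow ends, so Pilates Flow has no further overlaps.
Pilates Circuit starts before HIIT 30 ends → HIIT 30 and Pilates Circuit overlap.
Kettlebell Advanced starts before HIIT 30 ends → HIIT 30 and Kettlebell Advanced overlap.
Zumba Fusion starts after HIIT 30 ends, so HIIT 30 has no further overlaps.
Kettlebell Advanced starts before Pilates Circuit ends → Pilates Circuit and Kettlebell Advanced overlap.
Zumba Fusion starts after Pilates Circuit ends, so Pilates Circuit has no further overlaps.
Zumba Fusion starts before Kettlebell Advanced ends → Kettlebell Advanced and Zumba Fusion overlap.
Zumba Express starts before Kettlebell Advanced ends → Kettlebell Advanced and Zumba Express overlap.
Core Advanced starts before Kettlebell Advanced ends → Kettlebell Advanced and Core Advanced overlap.
Pilates Power starts after Kettlebell Advanced ends.
Zumba Express starts before Zumba Fusion ends → Zumba Fusion and Zumba Express overlap.
Core Advanced starts exactly when Zumba Fusion ends (back-to-back, no overlap), so Zumba Fusion has no further overlaps.
Core Advanced starts before Zumba Express ends → Zumba Express and Core Advanced overlap.
Pilates Power starts after Zumba Express ends.
Pilates Power starts after Core Advanced ends.
Overlapping pairs: Core Advanced & Kettlebell Advanced, Core Advanced & Zumba Express, HIIT 30 & Kettlebell Advanced, HIIT 30 & Pilates Circuit, HIIT 30 & Pilates Flow, Kettlebell Advanced & Pilates Circuit, Kettlebell Advanced & Zumba Express, Kettlebell Advanced & Zumba Fusion, Zumba Express & Zumba Fusion — 9 in total.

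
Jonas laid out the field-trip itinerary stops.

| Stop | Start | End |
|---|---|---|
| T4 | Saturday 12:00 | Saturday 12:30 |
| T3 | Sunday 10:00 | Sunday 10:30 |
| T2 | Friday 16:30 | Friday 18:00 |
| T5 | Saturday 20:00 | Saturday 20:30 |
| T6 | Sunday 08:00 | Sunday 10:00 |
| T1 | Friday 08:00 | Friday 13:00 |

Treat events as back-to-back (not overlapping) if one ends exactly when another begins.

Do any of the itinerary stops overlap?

No

Sorted by start: T1, T2, T4, T5, T6, T3.
T2 starts after T1 ends, so T1 has no further overlaps.
T4 starts after T2 ends, so T2 has no further overlaps.
T5 starts after T4 ends, so T4 has no further overlaps.
T6 starts after T5 ends, so T5 has no further overlaps.
T3 starts exactly when T6 ends (back-to-back, no overlap).
Every pair is clear; the schedule has no overlaps.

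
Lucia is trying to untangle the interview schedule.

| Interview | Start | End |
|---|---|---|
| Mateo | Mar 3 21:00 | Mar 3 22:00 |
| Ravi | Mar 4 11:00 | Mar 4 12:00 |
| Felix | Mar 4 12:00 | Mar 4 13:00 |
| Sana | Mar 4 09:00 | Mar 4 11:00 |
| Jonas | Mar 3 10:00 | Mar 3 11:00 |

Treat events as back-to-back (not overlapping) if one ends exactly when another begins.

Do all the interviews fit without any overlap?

Sorted by start: Jonas, Mateo, Sana, Ravi, Felix.
Mateo starts after Jonas ends; Jonas is clear from here.
Sana starts after Mateo ends; Mateo is clear from here.
Ravi starts exactly when Sana ends (back-to-back, no overlap); Sana is clear from here.
Felix starts exactly when Ravi ends (back-to-back, no overlap).
Every pair is clear; the schedule has no overlaps.

Yes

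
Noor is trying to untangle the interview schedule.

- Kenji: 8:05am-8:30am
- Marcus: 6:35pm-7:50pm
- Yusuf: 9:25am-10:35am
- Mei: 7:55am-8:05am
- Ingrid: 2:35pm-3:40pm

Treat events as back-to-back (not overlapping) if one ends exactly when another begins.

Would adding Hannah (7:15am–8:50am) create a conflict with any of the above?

Mei: starts 7:55am before Hannah ends 8:50am, and ends 8:05am after Hannah starts 7:15am → overlap.
Kenji: starts 8:05am before Hannah ends 8:50am, and ends 8:30am after Hannah starts 7:15am → overlap.
Yusuf: starts 9:25am at or after Hannah ends 8:50am → clear.
Ingrid: starts 2:35pm at or after Hannah ends 8:50am → clear.
Marcus: starts 6:35pm at or after Hannah ends 8:50am → clear.
Hannah overlaps Mei, Kenji.

Yes — it overlaps Kenji, Mei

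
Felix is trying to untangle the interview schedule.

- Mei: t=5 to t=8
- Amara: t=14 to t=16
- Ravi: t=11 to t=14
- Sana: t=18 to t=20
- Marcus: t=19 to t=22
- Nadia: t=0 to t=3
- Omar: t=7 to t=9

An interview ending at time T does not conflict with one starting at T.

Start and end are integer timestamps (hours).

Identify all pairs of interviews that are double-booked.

Sorted by start: Nadia, Mei, Omar, Ravi, Amara, Sana, Marcus.
Mei starts after Nadia ends — done with Nadia.
Omar starts before Mei ends → Mei and Omar overlap.
Ravi starts after Mei ends — done with Mei.
Ravi starts after Omar ends — done with Omar.
Amara starts exactly when Ravi ends (back-to-back, no overlap) — done with Ravi.
Sana starts after Amara ends — done with Amara.
Marcus starts before Sana ends → Sana and Marcus overlap.

Marcus & Sana, Mei & Omar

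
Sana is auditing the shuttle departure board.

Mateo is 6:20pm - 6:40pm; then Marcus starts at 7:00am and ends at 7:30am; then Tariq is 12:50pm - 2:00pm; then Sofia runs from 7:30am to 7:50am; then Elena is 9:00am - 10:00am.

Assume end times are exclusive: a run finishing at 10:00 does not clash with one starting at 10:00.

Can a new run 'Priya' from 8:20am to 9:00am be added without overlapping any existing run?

Marcus: ends 7:30am at or before Priya starts 8:20am → clear.
Sofia: ends 7:50am at or before Priya starts 8:20am → clear.
Elena: starts 9:00am at or after Priya ends 9:00am → clear.
Tariq: starts 12:50pm at or after Priya ends 9:00am → clear.
Mateo: starts 6:20pm at or after Priya ends 9:00am → clear.

Yes — the slot is free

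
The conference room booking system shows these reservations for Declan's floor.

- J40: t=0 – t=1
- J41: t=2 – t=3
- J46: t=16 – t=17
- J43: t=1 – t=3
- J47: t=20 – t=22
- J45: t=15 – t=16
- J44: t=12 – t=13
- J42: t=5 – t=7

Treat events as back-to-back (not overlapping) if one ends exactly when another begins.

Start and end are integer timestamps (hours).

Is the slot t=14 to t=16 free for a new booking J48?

J40: ends t=1 at or before J48 starts t=14 → clear.
J43: ends t=3 at or before J48 starts t=14 → clear.
J41: ends t=3 at or before J48 starts t=14 → clear.
J42: ends t=7 at or before J48 starts t=14 → clear.
J44: ends t=13 at or before J48 starts t=14 → clear.
J45: starts t=15 before J48 ends t=16, and ends t=16 after J48 starts t=14 → overlap.
J46: starts t=16 at or after J48 ends t=16 → clear.
J47: starts t=20 at or after J48 ends t=16 → clear.
J48 overlaps J45.

No — it overlaps J45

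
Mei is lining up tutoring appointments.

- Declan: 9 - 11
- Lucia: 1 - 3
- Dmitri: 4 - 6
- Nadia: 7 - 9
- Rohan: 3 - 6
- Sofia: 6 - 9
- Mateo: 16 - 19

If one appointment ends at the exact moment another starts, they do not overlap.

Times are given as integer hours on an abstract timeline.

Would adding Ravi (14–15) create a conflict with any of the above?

Lucia: ends 3 at or before Ravi starts 14 → clear.
Rohan: ends 6 at or before Ravi starts 14 → clear.
Dmitri: ends 6 at or before Ravi starts 14 → clear.
Sofia: ends 9 at or before Ravi starts 14 → clear.
Nadia: ends 9 at or before Ravi starts 14 → clear.
Declan: ends 11 at or before Ravi starts 14 → clear.
Mateo: starts 16 at or after Ravi ends 15 → clear.

No — it doesn't clash with anything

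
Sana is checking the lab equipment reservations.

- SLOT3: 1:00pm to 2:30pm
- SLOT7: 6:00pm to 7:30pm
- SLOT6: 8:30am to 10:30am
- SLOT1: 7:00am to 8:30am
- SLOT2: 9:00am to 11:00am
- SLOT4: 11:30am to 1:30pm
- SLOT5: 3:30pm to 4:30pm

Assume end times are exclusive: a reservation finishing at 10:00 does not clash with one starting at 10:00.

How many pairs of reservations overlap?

Check each pair: they overlap iff neither finishes before the other starts.
Sorted by start: SLOT1, SLOT6, SLOT2, SLOT4, SLOT3, SLOT5, SLOT7.
SLOT6 starts exactly when SLOT1 ends (back-to-back, no overlap), so SLOT1 has no further overlaps.
SLOT2 starts before SLOT6 ends → SLOT6 and SLOT2 overlap.
SLOT4 starts after SLOT6 ends, so SLOT6 has no further overlaps.
SLOT4 starts after SLOT2 ends, so SLOT2 has no further overlaps.
SLOT3 starts before SLOT4 ends → SLOT4 and SLOT3 overlap.
SLOT5 starts after SLOT4 ends, so SLOT4 has no further overlaps.
SLOT5 starts after SLOT3 ends, so SLOT3 has no further overlaps.
SLOT7 starts after SLOT5 ends.
Overlapping pairs: SLOT2 & SLOT6, SLOT3 & SLOT4 — 2 in total.

2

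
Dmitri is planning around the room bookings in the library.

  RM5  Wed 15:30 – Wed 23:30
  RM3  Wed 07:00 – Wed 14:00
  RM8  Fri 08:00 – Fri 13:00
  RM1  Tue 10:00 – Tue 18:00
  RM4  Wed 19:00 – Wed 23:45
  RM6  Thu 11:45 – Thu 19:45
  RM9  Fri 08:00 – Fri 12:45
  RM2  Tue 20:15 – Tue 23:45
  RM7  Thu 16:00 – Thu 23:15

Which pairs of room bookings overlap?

RM4 & RM5, RM6 & RM7, RM8 & RM9

Sorted by start: RM1, RM2, RM3, RM5, RM4, RM6, RM7, RM8, RM9.
RM2 starts after RM1 ends, so RM1 has no further overlaps.
RM3 starts after RM2 ends, so RM2 has no further overlaps.
RM5 starts after RM3 ends, so RM3 has no further overlaps.
RM4 starts before RM5 ends → RM5 and RM4 overlap.
RM6 starts after RM5 ends, so RM5 has no further overlaps.
RM6 starts after RM4 ends, so RM4 has no further overlaps.
RM7 starts before RM6 ends → RM6 and RM7 overlap.
RM8 starts after RM6 ends, so RM6 has no further overlaps.
RM8 starts after RM7 ends, so RM7 has no further overlaps.
RM9 starts before RM8 ends → RM8 and RM9 overlap.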